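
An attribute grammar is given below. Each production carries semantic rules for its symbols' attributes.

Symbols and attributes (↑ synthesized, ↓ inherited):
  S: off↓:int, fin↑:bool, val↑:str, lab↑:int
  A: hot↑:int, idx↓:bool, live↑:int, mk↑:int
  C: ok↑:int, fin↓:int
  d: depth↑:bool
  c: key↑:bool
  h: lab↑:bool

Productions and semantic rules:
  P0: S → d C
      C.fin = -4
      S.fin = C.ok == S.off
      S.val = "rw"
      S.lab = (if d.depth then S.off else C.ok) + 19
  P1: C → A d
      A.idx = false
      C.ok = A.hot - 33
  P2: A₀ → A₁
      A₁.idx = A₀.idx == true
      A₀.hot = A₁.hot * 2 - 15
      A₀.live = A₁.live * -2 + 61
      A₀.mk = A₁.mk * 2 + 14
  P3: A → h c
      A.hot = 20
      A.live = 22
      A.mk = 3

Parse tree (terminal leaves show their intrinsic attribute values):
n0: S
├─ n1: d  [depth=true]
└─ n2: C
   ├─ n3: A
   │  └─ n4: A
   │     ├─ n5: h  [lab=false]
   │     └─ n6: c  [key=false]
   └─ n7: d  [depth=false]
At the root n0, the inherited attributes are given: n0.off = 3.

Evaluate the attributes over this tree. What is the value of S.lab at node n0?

22

1. n0.off = 3  [given at root]
2. n1.depth = true  [terminal]
3. n2.fin = -4  [-4]
4. n3.idx = false  [false]
5. n4.idx = false  [A₀.idx == true]
6. n5.lab = false  [terminal]
7. n6.key = false  [terminal]
8. n4.hot = 20  [20]
9. n4.live = 22  [22]
10. n4.mk = 3  [3]
11. n3.hot = 25  [A₁.hot * 2 - 15]
12. n3.live = 17  [A₁.live * -2 + 61]
13. n3.mk = 20  [A₁.mk * 2 + 14]
14. n7.depth = false  [terminal]
15. n2.ok = -8  [A.hot - 33]
16. n0.fin = false  [C.ok == S.off]
17. n0.val = "rw"  ["rw"]
18. n0.lab = 22  [(if d.depth then S.off else C.ok) + 19]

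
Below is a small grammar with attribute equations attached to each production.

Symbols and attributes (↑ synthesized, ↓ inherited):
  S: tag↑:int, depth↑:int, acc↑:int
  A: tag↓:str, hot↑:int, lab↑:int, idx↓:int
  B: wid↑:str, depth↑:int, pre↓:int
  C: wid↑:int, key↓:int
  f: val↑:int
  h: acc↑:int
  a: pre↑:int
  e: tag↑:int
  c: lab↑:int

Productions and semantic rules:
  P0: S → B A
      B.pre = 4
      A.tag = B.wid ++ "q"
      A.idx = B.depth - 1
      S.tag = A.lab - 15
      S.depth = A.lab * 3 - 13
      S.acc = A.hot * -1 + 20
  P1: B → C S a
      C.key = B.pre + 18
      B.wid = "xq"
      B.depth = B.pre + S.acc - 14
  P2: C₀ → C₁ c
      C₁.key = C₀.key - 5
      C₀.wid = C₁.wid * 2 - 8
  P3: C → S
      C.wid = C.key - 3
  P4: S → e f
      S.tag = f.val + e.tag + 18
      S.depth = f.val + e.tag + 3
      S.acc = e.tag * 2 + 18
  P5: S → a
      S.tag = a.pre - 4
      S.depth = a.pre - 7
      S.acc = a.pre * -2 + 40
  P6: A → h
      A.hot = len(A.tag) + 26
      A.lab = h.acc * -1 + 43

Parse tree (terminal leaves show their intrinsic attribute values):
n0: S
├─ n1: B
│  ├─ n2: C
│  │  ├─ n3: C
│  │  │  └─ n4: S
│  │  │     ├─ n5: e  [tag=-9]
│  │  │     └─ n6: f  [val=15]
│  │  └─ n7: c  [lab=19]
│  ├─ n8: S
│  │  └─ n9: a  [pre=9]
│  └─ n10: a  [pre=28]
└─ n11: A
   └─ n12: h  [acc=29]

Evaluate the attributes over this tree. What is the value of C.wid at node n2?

1. n1.pre = 4  [4]
2. n2.key = 22  [B.pre + 18]
3. n3.key = 17  [C₀.key - 5]
4. n5.tag = -9  [terminal]
5. n6.val = 15  [terminal]
6. n4.tag = 24  [f.val + e.tag + 18]
7. n4.depth = 9  [f.val + e.tag + 3]
8. n4.acc = 0  [e.tag * 2 + 18]
9. n3.wid = 14  [C.key - 3]
10. n7.lab = 19  [terminal]
11. n2.wid = 20  [C₁.wid * 2 - 8]
12. n9.pre = 9  [terminal]
13. n8.tag = 5  [a.pre - 4]
14. n8.depth = 2  [a.pre - 7]
15. n8.acc = 22  [a.pre * -2 + 40]
16. n10.pre = 28  [terminal]
17. n1.wid = "xq"  ["xq"]
18. n1.depth = 12  [B.pre + S.acc - 14]
19. n11.tag = "xqq"  [B.wid ++ "q"]
20. n11.idx = 11  [B.depth - 1]
21. n12.acc = 29  [terminal]
22. n11.hot = 29  [len(A.tag) + 26]
23. n11.lab = 14  [h.acc * -1 + 43]
24. n0.tag = -1  [A.lab - 15]
25. n0.depth = 29  [A.lab * 3 - 13]
26. n0.acc = -9  [A.hot * -1 + 20]

20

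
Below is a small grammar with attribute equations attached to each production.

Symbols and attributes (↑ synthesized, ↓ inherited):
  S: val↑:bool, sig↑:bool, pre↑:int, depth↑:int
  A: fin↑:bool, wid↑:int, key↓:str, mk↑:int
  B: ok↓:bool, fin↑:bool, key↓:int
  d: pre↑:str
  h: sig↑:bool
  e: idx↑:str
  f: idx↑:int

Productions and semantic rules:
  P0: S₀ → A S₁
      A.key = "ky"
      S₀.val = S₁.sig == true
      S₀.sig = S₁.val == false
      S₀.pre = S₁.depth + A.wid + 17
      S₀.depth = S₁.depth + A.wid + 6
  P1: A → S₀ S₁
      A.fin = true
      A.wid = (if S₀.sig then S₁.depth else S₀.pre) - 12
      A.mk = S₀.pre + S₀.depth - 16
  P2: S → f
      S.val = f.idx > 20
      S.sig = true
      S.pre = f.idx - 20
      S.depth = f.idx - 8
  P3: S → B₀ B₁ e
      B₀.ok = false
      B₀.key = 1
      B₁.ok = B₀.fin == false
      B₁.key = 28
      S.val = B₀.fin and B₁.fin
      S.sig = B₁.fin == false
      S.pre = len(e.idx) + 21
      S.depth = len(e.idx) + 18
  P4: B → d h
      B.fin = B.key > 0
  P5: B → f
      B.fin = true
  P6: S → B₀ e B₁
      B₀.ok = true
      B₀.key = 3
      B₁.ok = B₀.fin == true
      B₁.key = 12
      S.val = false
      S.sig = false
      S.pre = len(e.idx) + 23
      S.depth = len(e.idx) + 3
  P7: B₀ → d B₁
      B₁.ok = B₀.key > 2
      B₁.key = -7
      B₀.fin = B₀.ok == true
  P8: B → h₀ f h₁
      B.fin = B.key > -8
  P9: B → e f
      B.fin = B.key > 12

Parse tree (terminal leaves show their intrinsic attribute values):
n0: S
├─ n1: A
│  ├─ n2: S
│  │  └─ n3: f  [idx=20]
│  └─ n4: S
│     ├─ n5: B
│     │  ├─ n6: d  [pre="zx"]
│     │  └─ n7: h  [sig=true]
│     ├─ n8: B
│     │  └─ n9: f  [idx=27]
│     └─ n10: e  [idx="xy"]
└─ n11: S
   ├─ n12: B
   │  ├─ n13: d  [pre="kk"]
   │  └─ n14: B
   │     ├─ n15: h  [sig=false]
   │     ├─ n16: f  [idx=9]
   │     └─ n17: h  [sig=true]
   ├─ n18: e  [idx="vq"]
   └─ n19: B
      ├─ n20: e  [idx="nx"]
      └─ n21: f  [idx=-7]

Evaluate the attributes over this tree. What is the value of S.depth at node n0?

19

1. n1.key = "ky"  ["ky"]
2. n3.idx = 20  [terminal]
3. n2.val = false  [f.idx > 20]
4. n2.sig = true  [true]
5. n2.pre = 0  [f.idx - 20]
6. n2.depth = 12  [f.idx - 8]
7. n5.ok = false  [false]
8. n5.key = 1  [1]
9. n6.pre = "zx"  [terminal]
10. n7.sig = true  [terminal]
11. n5.fin = true  [B.key > 0]
12. n8.ok = false  [B₀.fin == false]
13. n8.key = 28  [28]
14. n9.idx = 27  [terminal]
15. n8.fin = true  [true]
16. n10.idx = "xy"  [terminal]
17. n4.val = true  [B₀.fin and B₁.fin]
18. n4.sig = false  [B₁.fin == false]
19. n4.pre = 23  [len(e.idx) + 21]
20. n4.depth = 20  [len(e.idx) + 18]
21. n1.fin = true  [true]
22. n1.wid = 8  [(if S₀.sig then S₁.depth else S₀.pre) - 12]
23. n1.mk = -4  [S₀.pre + S₀.depth - 16]
24. n12.ok = true  [true]
25. n12.key = 3  [3]
26. n13.pre = "kk"  [terminal]
27. n14.ok = true  [B₀.key > 2]
28. n14.key = -7  [-7]
29. n15.sig = false  [terminal]
30. n16.idx = 9  [terminal]
31. n17.sig = true  [terminal]
32. n14.fin = true  [B.key > -8]
33. n12.fin = true  [B₀.ok == true]
34. n18.idx = "vq"  [terminal]
35. n19.ok = true  [B₀.fin == true]
36. n19.key = 12  [12]
37. n20.idx = "nx"  [terminal]
38. n21.idx = -7  [terminal]
39. n19.fin = false  [B.key > 12]
40. n11.val = false  [false]
41. n11.sig = false  [false]
42. n11.pre = 25  [len(e.idx) + 23]
43. n11.depth = 5  [len(e.idx) + 3]
44. n0.val = false  [S₁.sig == true]
45. n0.sig = true  [S₁.val == false]
46. n0.pre = 30  [S₁.depth + A.wid + 17]
47. n0.depth = 19  [S₁.depth + A.wid + 6]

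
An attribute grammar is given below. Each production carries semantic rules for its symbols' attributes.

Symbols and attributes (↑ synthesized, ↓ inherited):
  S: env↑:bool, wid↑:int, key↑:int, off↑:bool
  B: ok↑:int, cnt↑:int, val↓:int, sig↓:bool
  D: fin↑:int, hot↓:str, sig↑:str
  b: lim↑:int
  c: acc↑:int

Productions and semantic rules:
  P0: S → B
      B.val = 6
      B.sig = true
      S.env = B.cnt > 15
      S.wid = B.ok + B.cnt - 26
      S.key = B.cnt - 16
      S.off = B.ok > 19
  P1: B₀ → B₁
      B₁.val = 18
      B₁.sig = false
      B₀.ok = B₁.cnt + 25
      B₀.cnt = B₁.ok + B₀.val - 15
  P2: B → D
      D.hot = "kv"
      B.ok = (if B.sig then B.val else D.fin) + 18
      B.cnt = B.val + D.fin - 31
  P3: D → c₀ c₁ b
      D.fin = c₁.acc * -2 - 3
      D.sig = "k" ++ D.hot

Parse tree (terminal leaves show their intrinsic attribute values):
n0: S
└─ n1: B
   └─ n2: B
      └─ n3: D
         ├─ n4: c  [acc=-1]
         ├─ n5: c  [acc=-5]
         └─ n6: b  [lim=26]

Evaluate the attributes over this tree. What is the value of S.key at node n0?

0

1. n1.val = 6  [6]
2. n1.sig = true  [true]
3. n2.val = 18  [18]
4. n2.sig = false  [false]
5. n3.hot = "kv"  ["kv"]
6. n4.acc = -1  [terminal]
7. n5.acc = -5  [terminal]
8. n6.lim = 26  [terminal]
9. n3.fin = 7  [c₁.acc * -2 - 3]
10. n3.sig = "kkv"  ["k" ++ D.hot]
11. n2.ok = 25  [(if B.sig then B.val else D.fin) + 18]
12. n2.cnt = -6  [B.val + D.fin - 31]
13. n1.ok = 19  [B₁.cnt + 25]
14. n1.cnt = 16  [B₁.ok + B₀.val - 15]
15. n0.env = true  [B.cnt > 15]
16. n0.wid = 9  [B.ok + B.cnt - 26]
17. n0.key = 0  [B.cnt - 16]
18. n0.off = false  [B.ok > 19]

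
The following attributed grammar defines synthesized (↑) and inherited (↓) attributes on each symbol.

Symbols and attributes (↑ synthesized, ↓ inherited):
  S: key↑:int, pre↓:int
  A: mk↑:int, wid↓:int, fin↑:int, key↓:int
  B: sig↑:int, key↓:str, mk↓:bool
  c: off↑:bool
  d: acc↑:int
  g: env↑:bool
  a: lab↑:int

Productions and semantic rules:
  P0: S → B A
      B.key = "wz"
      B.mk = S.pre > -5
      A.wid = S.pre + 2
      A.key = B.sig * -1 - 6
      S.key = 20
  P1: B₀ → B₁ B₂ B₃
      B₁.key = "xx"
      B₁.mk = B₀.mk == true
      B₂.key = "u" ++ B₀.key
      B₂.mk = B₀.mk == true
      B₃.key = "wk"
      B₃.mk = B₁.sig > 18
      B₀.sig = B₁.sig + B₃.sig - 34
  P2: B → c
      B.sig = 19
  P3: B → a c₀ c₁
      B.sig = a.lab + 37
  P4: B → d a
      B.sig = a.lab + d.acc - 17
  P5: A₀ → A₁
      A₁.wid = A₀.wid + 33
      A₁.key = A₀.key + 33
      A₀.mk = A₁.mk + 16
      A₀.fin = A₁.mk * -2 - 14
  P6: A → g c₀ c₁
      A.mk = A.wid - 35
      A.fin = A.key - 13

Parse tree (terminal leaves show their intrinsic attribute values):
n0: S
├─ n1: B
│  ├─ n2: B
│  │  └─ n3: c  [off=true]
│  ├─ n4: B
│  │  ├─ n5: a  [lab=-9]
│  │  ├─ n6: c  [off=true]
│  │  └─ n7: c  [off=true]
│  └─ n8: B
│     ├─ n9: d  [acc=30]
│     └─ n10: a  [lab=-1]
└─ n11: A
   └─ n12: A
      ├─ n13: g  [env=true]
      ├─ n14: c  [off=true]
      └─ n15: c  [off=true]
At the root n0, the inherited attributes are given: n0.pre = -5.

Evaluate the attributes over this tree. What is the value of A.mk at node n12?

-5

1. n0.pre = -5  [given at root]
2. n1.key = "wz"  ["wz"]
3. n1.mk = false  [S.pre > -5]
4. n2.key = "xx"  ["xx"]
5. n2.mk = false  [B₀.mk == true]
6. n3.off = true  [terminal]
7. n2.sig = 19  [19]
8. n4.key = "uwz"  ["u" ++ B₀.key]
9. n4.mk = false  [B₀.mk == true]
10. n5.lab = -9  [terminal]
11. n6.off = true  [terminal]
12. n7.off = true  [terminal]
13. n4.sig = 28  [a.lab + 37]
14. n8.key = "wk"  ["wk"]
15. n8.mk = true  [B₁.sig > 18]
16. n9.acc = 30  [terminal]
17. n10.lab = -1  [terminal]
18. n8.sig = 12  [a.lab + d.acc - 17]
19. n1.sig = -3  [B₁.sig + B₃.sig - 34]
20. n11.wid = -3  [S.pre + 2]
21. n11.key = -3  [B.sig * -1 - 6]
22. n12.wid = 30  [A₀.wid + 33]
23. n12.key = 30  [A₀.key + 33]
24. n13.env = true  [terminal]
25. n14.off = true  [terminal]
26. n15.off = true  [terminal]
27. n12.mk = -5  [A.wid - 35]
28. n12.fin = 17  [A.key - 13]
29. n11.mk = 11  [A₁.mk + 16]
30. n11.fin = -4  [A₁.mk * -2 - 14]
31. n0.key = 20  [20]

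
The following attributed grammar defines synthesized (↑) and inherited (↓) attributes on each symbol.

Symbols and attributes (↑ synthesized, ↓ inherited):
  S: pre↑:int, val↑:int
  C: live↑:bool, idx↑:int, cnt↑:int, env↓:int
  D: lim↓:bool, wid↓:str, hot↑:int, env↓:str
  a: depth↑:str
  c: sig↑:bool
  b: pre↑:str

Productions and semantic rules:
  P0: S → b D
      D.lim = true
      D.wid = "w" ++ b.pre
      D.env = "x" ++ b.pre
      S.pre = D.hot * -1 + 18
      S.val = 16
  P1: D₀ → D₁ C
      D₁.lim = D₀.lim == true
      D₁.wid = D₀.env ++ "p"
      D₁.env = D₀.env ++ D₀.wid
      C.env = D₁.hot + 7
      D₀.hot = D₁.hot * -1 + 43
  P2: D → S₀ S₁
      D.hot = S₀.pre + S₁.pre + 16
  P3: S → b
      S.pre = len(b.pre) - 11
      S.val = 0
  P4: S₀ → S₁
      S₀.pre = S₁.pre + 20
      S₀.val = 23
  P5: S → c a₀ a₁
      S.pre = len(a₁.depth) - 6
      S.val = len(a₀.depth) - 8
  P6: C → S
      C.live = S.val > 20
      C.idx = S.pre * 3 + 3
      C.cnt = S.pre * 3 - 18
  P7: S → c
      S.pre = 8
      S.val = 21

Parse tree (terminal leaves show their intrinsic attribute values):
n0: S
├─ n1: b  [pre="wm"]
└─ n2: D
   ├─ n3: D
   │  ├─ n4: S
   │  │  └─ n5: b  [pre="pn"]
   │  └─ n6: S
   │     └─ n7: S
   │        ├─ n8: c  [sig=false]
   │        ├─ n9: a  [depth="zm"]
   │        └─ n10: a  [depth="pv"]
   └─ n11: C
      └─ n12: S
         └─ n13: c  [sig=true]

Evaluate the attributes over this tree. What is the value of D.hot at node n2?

1. n1.pre = "wm"  [terminal]
2. n2.lim = true  [true]
3. n2.wid = "wwm"  ["w" ++ b.pre]
4. n2.env = "xwm"  ["x" ++ b.pre]
5. n3.lim = true  [D₀.lim == true]
6. n3.wid = "xwmp"  [D₀.env ++ "p"]
7. n3.env = "xwmwwm"  [D₀.env ++ D₀.wid]
8. n5.pre = "pn"  [terminal]
9. n4.pre = -9  [len(b.pre) - 11]
10. n4.val = 0  [0]
11. n8.sig = false  [terminal]
12. n9.depth = "zm"  [terminal]
13. n10.depth = "pv"  [terminal]
14. n7.pre = -4  [len(a₁.depth) - 6]
15. n7.val = -6  [len(a₀.depth) - 8]
16. n6.pre = 16  [S₁.pre + 20]
17. n6.val = 23  [23]
18. n3.hot = 23  [S₀.pre + S₁.pre + 16]
19. n11.env = 30  [D₁.hot + 7]
20. n13.sig = true  [terminal]
21. n12.pre = 8  [8]
22. n12.val = 21  [21]
23. n11.live = true  [S.val > 20]
24. n11.idx = 27  [S.pre * 3 + 3]
25. n11.cnt = 6  [S.pre * 3 - 18]
26. n2.hot = 20  [D₁.hot * -1 + 43]
27. n0.pre = -2  [D.hot * -1 + 18]
28. n0.val = 16  [16]

20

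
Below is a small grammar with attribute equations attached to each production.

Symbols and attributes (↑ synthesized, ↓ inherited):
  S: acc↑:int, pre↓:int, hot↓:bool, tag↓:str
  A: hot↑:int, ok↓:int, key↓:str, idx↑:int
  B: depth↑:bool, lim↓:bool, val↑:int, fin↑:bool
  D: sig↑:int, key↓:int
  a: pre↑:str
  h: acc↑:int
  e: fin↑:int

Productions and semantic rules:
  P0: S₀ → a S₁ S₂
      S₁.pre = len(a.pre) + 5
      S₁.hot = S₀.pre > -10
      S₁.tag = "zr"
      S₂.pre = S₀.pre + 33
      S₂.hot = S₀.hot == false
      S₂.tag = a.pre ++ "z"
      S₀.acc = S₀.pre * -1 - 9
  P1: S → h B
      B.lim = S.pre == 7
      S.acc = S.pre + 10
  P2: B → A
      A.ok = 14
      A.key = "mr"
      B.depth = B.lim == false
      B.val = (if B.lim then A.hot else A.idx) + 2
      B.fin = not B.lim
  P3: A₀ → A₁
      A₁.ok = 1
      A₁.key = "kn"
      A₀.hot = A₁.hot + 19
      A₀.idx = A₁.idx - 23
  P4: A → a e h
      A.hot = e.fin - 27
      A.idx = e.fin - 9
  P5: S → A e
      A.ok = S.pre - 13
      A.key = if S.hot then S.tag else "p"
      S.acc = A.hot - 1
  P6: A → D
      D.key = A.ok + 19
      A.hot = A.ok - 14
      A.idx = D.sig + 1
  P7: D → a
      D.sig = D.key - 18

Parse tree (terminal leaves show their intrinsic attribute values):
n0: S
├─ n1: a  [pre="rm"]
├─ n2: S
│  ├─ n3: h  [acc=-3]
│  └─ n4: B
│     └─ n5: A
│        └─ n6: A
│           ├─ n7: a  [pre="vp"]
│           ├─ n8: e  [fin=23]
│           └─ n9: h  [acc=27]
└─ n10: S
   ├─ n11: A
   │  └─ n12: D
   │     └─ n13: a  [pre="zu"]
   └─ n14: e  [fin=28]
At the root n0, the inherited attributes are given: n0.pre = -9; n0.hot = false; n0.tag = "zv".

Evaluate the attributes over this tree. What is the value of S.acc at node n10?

-4

1. n0.pre = -9  [given at root]
2. n0.hot = false  [given at root]
3. n0.tag = "zv"  [given at root]
4. n1.pre = "rm"  [terminal]
5. n2.pre = 7  [len(a.pre) + 5]
6. n2.hot = true  [S₀.pre > -10]
7. n2.tag = "zr"  ["zr"]
8. n3.acc = -3  [terminal]
9. n4.lim = true  [S.pre == 7]
10. n5.ok = 14  [14]
11. n5.key = "mr"  ["mr"]
12. n6.ok = 1  [1]
13. n6.key = "kn"  ["kn"]
14. n7.pre = "vp"  [terminal]
15. n8.fin = 23  [terminal]
16. n9.acc = 27  [terminal]
17. n6.hot = -4  [e.fin - 27]
18. n6.idx = 14  [e.fin - 9]
19. n5.hot = 15  [A₁.hot + 19]
20. n5.idx = -9  [A₁.idx - 23]
21. n4.depth = false  [B.lim == false]
22. n4.val = 17  [(if B.lim then A.hot else A.idx) + 2]
23. n4.fin = false  [not B.lim]
24. n2.acc = 17  [S.pre + 10]
25. n10.pre = 24  [S₀.pre + 33]
26. n10.hot = true  [S₀.hot == false]
27. n10.tag = "rmz"  [a.pre ++ "z"]
28. n11.ok = 11  [S.pre - 13]
29. n11.key = "rmz"  [if S.hot then S.tag else "p"]
30. n12.key = 30  [A.ok + 19]
31. n13.pre = "zu"  [terminal]
32. n12.sig = 12  [D.key - 18]
33. n11.hot = -3  [A.ok - 14]
34. n11.idx = 13  [D.sig + 1]
35. n14.fin = 28  [terminal]
36. n10.acc = -4  [A.hot - 1]
37. n0.acc = 0  [S₀.pre * -1 - 9]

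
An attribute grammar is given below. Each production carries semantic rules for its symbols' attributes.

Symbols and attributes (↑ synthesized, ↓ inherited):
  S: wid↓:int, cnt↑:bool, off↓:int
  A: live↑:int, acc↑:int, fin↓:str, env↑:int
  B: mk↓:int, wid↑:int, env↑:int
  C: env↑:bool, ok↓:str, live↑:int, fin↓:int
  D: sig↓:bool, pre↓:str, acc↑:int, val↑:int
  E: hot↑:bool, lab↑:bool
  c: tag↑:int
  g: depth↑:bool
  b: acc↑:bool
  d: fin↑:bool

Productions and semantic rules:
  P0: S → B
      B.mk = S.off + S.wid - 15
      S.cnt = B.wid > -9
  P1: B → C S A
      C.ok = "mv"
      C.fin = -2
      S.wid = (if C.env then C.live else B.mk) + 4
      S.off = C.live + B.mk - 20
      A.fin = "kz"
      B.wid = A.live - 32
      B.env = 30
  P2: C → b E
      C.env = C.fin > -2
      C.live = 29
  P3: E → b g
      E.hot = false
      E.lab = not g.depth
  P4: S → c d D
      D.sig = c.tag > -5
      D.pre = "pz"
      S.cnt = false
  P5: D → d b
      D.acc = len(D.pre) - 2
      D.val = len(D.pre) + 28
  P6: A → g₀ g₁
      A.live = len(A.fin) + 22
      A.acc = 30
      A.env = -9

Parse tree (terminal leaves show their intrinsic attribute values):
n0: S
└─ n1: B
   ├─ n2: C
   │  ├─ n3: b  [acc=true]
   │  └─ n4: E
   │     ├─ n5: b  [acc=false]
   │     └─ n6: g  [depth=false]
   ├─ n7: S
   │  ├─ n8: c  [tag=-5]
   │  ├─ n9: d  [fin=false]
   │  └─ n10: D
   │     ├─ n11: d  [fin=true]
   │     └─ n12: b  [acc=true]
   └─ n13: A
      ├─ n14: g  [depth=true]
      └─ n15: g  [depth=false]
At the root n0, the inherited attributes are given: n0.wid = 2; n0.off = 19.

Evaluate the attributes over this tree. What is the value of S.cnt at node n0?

1. n0.wid = 2  [given at root]
2. n0.off = 19  [given at root]
3. n1.mk = 6  [S.off + S.wid - 15]
4. n2.ok = "mv"  ["mv"]
5. n2.fin = -2  [-2]
6. n3.acc = true  [terminal]
7. n5.acc = false  [terminal]
8. n6.depth = false  [terminal]
9. n4.hot = false  [false]
10. n4.lab = true  [not g.depth]
11. n2.env = false  [C.fin > -2]
12. n2.live = 29  [29]
13. n7.wid = 10  [(if C.env then C.live else B.mk) + 4]
14. n7.off = 15  [C.live + B.mk - 20]
15. n8.tag = -5  [terminal]
16. n9.fin = false  [terminal]
17. n10.sig = false  [c.tag > -5]
18. n10.pre = "pz"  ["pz"]
19. n11.fin = true  [terminal]
20. n12.acc = true  [terminal]
21. n10.acc = 0  [len(D.pre) - 2]
22. n10.val = 30  [len(D.pre) + 28]
23. n7.cnt = false  [false]
24. n13.fin = "kz"  ["kz"]
25. n14.depth = true  [terminal]
26. n15.depth = false  [terminal]
27. n13.live = 24  [len(A.fin) + 22]
28. n13.acc = 30  [30]
29. n13.env = -9  [-9]
30. n1.wid = -8  [A.live - 32]
31. n1.env = 30  [30]
32. n0.cnt = true  [B.wid > -9]

true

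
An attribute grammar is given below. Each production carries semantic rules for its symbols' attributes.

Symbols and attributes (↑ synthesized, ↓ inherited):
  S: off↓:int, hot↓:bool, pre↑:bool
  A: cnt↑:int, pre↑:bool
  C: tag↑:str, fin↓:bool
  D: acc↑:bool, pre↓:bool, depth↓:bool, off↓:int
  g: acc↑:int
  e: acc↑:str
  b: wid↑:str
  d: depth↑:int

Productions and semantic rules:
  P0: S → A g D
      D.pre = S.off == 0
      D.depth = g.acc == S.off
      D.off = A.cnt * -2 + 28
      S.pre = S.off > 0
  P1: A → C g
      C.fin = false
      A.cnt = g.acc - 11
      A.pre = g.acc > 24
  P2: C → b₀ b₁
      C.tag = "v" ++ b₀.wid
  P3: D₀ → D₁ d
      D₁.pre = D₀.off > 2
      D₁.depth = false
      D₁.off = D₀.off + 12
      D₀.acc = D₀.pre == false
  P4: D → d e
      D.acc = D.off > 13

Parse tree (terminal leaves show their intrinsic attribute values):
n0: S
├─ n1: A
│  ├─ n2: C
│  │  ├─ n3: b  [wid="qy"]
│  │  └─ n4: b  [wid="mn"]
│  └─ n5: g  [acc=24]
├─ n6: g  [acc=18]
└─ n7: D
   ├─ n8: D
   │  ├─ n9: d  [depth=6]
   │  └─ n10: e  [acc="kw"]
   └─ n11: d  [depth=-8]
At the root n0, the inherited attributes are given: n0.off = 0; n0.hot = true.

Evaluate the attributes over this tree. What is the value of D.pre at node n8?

false

1. n0.off = 0  [given at root]
2. n0.hot = true  [given at root]
3. n2.fin = false  [false]
4. n3.wid = "qy"  [terminal]
5. n4.wid = "mn"  [terminal]
6. n2.tag = "vqy"  ["v" ++ b₀.wid]
7. n5.acc = 24  [terminal]
8. n1.cnt = 13  [g.acc - 11]
9. n1.pre = false  [g.acc > 24]
10. n6.acc = 18  [terminal]
11. n7.pre = true  [S.off == 0]
12. n7.depth = false  [g.acc == S.off]
13. n7.off = 2  [A.cnt * -2 + 28]
14. n8.pre = false  [D₀.off > 2]
15. n8.depth = false  [false]
16. n8.off = 14  [D₀.off + 12]
17. n9.depth = 6  [terminal]
18. n10.acc = "kw"  [terminal]
19. n8.acc = true  [D.off > 13]
20. n11.depth = -8  [terminal]
21. n7.acc = false  [D₀.pre == false]
22. n0.pre = false  [S.off > 0]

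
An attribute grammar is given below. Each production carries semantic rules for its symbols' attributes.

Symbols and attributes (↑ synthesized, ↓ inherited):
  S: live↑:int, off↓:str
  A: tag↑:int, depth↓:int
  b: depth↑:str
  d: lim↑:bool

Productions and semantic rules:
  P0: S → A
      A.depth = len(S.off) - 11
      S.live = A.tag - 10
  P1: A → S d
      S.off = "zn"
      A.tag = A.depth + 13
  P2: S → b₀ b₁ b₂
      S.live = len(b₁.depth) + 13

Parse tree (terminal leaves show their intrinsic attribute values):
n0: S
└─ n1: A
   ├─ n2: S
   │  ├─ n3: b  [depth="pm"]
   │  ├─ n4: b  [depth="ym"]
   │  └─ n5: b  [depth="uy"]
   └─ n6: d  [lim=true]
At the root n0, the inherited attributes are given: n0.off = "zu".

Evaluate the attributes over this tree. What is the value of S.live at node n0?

-6

1. n0.off = "zu"  [given at root]
2. n1.depth = -9  [len(S.off) - 11]
3. n2.off = "zn"  ["zn"]
4. n3.depth = "pm"  [terminal]
5. n4.depth = "ym"  [terminal]
6. n5.depth = "uy"  [terminal]
7. n2.live = 15  [len(b₁.depth) + 13]
8. n6.lim = true  [terminal]
9. n1.tag = 4  [A.depth + 13]
10. n0.live = -6  [A.tag - 10]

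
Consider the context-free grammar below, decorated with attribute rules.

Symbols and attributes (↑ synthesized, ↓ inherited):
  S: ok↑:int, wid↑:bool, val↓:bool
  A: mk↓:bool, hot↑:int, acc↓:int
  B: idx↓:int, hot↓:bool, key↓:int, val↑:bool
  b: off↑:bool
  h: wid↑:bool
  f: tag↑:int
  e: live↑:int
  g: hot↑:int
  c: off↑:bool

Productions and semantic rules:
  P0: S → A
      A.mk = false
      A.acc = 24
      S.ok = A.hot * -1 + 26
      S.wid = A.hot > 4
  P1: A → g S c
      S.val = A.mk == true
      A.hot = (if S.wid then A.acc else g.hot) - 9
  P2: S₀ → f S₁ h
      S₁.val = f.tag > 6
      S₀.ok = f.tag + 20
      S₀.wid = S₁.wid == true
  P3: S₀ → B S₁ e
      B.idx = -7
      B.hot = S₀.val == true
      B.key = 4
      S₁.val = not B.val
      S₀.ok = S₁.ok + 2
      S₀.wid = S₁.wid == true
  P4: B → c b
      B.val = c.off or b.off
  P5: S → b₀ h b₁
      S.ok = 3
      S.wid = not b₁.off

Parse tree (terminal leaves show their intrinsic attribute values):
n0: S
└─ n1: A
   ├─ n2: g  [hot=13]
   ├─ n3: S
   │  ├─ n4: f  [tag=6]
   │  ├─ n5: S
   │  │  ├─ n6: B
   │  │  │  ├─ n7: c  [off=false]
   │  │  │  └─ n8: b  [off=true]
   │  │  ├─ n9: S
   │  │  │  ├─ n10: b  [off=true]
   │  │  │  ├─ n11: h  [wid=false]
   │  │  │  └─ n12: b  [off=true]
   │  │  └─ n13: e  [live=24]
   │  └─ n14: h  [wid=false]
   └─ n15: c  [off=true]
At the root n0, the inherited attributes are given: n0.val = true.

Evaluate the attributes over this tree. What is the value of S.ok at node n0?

22

1. n0.val = true  [given at root]
2. n1.mk = false  [false]
3. n1.acc = 24  [24]
4. n2.hot = 13  [terminal]
5. n3.val = false  [A.mk == true]
6. n4.tag = 6  [terminal]
7. n5.val = false  [f.tag > 6]
8. n6.idx = -7  [-7]
9. n6.hot = false  [S₀.val == true]
10. n6.key = 4  [4]
11. n7.off = false  [terminal]
12. n8.off = true  [terminal]
13. n6.val = true  [c.off or b.off]
14. n9.val = false  [not B.val]
15. n10.off = true  [terminal]
16. n11.wid = false  [terminal]
17. n12.off = true  [terminal]
18. n9.ok = 3  [3]
19. n9.wid = false  [not b₁.off]
20. n13.live = 24  [terminal]
21. n5.ok = 5  [S₁.ok + 2]
22. n5.wid = false  [S₁.wid == true]
23. n14.wid = false  [terminal]
24. n3.ok = 26  [f.tag + 20]
25. n3.wid = false  [S₁.wid == true]
26. n15.off = true  [terminal]
27. n1.hot = 4  [(if S.wid then A.acc else g.hot) - 9]
28. n0.ok = 22  [A.hot * -1 + 26]
29. n0.wid = false  [A.hot > 4]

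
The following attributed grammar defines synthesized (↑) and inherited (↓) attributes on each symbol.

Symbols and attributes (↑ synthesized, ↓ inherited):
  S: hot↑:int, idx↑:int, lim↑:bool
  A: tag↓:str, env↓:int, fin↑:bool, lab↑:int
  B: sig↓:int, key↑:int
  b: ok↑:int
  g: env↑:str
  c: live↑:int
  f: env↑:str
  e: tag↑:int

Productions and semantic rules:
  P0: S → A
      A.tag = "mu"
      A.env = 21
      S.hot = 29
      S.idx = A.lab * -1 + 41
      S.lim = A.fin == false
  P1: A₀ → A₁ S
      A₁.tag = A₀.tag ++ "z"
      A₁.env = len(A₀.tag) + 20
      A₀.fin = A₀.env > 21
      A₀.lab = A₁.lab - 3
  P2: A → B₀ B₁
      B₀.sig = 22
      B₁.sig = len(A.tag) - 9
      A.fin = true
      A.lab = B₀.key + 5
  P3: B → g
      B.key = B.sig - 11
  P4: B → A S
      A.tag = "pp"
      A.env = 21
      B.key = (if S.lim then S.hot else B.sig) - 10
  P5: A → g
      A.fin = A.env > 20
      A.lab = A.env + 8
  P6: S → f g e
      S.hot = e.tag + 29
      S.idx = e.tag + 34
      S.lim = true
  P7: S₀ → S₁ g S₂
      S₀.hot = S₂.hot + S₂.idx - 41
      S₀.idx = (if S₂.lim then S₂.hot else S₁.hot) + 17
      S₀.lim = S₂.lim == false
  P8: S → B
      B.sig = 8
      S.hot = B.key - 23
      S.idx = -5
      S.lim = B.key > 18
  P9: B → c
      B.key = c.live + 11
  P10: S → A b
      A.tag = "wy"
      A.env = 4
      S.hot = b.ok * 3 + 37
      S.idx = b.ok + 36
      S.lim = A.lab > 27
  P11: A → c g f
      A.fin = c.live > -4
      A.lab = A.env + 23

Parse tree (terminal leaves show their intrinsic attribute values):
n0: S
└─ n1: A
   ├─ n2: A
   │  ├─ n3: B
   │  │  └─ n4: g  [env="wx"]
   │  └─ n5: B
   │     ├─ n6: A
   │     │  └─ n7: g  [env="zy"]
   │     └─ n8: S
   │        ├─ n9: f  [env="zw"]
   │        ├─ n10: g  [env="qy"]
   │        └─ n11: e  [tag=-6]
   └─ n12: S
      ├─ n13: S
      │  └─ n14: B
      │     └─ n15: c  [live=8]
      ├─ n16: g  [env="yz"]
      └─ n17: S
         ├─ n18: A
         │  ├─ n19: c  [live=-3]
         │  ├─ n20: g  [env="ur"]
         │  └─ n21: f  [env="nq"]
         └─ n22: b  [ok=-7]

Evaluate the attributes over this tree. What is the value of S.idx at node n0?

1. n1.tag = "mu"  ["mu"]
2. n1.env = 21  [21]
3. n2.tag = "muz"  [A₀.tag ++ "z"]
4. n2.env = 22  [len(A₀.tag) + 20]
5. n3.sig = 22  [22]
6. n4.env = "wx"  [terminal]
7. n3.key = 11  [B.sig - 11]
8. n5.sig = -6  [len(A.tag) - 9]
9. n6.tag = "pp"  ["pp"]
10. n6.env = 21  [21]
11. n7.env = "zy"  [terminal]
12. n6.fin = true  [A.env > 20]
13. n6.lab = 29  [A.env + 8]
14. n9.env = "zw"  [terminal]
15. n10.env = "qy"  [terminal]
16. n11.tag = -6  [terminal]
17. n8.hot = 23  [e.tag + 29]
18. n8.idx = 28  [e.tag + 34]
19. n8.lim = true  [true]
20. n5.key = 13  [(if S.lim then S.hot else B.sig) - 10]
21. n2.fin = true  [true]
22. n2.lab = 16  [B₀.key + 5]
23. n14.sig = 8  [8]
24. n15.live = 8  [terminal]
25. n14.key = 19  [c.live + 11]
26. n13.hot = -4  [B.key - 23]
27. n13.idx = -5  [-5]
28. n13.lim = true  [B.key > 18]
29. n16.env = "yz"  [terminal]
30. n18.tag = "wy"  ["wy"]
31. n18.env = 4  [4]
32. n19.live = -3  [terminal]
33. n20.env = "ur"  [terminal]
34. n21.env = "nq"  [terminal]
35. n18.fin = true  [c.live > -4]
36. n18.lab = 27  [A.env + 23]
37. n22.ok = -7  [terminal]
38. n17.hot = 16  [b.ok * 3 + 37]
39. n17.idx = 29  [b.ok + 36]
40. n17.lim = false  [A.lab > 27]
41. n12.hot = 4  [S₂.hot + S₂.idx - 41]
42. n12.idx = 13  [(if S₂.lim then S₂.hot else S₁.hot) + 17]
43. n12.lim = true  [S₂.lim == false]
44. n1.fin = false  [A₀.env > 21]
45. n1.lab = 13  [A₁.lab - 3]
46. n0.hot = 29  [29]
47. n0.idx = 28  [A.lab * -1 + 41]
48. n0.lim = true  [A.fin == false]

28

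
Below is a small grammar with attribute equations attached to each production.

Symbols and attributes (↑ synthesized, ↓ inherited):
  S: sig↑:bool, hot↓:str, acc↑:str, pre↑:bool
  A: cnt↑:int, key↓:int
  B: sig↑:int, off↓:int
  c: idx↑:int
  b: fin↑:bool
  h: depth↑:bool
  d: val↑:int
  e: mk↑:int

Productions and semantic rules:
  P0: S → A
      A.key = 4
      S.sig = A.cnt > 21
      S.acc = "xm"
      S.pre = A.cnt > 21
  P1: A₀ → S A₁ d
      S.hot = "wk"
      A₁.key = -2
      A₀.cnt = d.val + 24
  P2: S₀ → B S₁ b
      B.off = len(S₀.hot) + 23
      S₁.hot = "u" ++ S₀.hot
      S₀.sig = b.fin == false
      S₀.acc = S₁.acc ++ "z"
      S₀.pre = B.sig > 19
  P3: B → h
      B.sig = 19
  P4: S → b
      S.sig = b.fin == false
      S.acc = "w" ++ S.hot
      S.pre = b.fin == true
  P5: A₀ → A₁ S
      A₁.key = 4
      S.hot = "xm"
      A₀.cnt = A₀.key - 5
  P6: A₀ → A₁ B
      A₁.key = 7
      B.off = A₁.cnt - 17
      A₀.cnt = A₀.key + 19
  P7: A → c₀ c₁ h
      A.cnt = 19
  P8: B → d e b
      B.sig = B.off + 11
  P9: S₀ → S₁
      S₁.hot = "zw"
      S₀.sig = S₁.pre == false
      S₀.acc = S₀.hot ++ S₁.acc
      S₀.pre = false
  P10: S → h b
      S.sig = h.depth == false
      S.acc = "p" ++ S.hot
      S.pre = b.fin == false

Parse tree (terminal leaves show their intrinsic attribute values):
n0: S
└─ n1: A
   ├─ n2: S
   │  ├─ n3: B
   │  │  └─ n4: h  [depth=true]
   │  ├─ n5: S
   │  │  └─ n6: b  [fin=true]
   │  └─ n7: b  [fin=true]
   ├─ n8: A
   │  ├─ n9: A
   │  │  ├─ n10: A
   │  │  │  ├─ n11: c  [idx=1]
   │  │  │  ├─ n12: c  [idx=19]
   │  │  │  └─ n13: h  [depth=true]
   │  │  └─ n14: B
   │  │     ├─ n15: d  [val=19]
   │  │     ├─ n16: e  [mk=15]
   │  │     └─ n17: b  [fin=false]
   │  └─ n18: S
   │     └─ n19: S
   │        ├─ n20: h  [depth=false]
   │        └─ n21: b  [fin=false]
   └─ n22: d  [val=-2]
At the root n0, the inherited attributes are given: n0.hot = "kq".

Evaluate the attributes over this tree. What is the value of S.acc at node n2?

1. n0.hot = "kq"  [given at root]
2. n1.key = 4  [4]
3. n2.hot = "wk"  ["wk"]
4. n3.off = 25  [len(S₀.hot) + 23]
5. n4.depth = true  [terminal]
6. n3.sig = 19  [19]
7. n5.hot = "uwk"  ["u" ++ S₀.hot]
8. n6.fin = true  [terminal]
9. n5.sig = false  [b.fin == false]
10. n5.acc = "wuwk"  ["w" ++ S.hot]
11. n5.pre = true  [b.fin == true]
12. n7.fin = true  [terminal]
13. n2.sig = false  [b.fin == false]
14. n2.acc = "wuwkz"  [S₁.acc ++ "z"]
15. n2.pre = false  [B.sig > 19]
16. n8.key = -2  [-2]
17. n9.key = 4  [4]
18. n10.key = 7  [7]
19. n11.idx = 1  [terminal]
20. n12.idx = 19  [terminal]
21. n13.depth = true  [terminal]
22. n10.cnt = 19  [19]
23. n14.off = 2  [A₁.cnt - 17]
24. n15.val = 19  [terminal]
25. n16.mk = 15  [terminal]
26. n17.fin = false  [terminal]
27. n14.sig = 13  [B.off + 11]
28. n9.cnt = 23  [A₀.key + 19]
29. n18.hot = "xm"  ["xm"]
30. n19.hot = "zw"  ["zw"]
31. n20.depth = false  [terminal]
32. n21.fin = false  [terminal]
33. n19.sig = true  [h.depth == false]
34. n19.acc = "pzw"  ["p" ++ S.hot]
35. n19.pre = true  [b.fin == false]
36. n18.sig = false  [S₁.pre == false]
37. n18.acc = "xmpzw"  [S₀.hot ++ S₁.acc]
38. n18.pre = false  [false]
39. n8.cnt = -7  [A₀.key - 5]
40. n22.val = -2  [terminal]
41. n1.cnt = 22  [d.val + 24]
42. n0.sig = true  [A.cnt > 21]
43. n0.acc = "xm"  ["xm"]
44. n0.pre = true  [A.cnt > 21]

"wuwkz"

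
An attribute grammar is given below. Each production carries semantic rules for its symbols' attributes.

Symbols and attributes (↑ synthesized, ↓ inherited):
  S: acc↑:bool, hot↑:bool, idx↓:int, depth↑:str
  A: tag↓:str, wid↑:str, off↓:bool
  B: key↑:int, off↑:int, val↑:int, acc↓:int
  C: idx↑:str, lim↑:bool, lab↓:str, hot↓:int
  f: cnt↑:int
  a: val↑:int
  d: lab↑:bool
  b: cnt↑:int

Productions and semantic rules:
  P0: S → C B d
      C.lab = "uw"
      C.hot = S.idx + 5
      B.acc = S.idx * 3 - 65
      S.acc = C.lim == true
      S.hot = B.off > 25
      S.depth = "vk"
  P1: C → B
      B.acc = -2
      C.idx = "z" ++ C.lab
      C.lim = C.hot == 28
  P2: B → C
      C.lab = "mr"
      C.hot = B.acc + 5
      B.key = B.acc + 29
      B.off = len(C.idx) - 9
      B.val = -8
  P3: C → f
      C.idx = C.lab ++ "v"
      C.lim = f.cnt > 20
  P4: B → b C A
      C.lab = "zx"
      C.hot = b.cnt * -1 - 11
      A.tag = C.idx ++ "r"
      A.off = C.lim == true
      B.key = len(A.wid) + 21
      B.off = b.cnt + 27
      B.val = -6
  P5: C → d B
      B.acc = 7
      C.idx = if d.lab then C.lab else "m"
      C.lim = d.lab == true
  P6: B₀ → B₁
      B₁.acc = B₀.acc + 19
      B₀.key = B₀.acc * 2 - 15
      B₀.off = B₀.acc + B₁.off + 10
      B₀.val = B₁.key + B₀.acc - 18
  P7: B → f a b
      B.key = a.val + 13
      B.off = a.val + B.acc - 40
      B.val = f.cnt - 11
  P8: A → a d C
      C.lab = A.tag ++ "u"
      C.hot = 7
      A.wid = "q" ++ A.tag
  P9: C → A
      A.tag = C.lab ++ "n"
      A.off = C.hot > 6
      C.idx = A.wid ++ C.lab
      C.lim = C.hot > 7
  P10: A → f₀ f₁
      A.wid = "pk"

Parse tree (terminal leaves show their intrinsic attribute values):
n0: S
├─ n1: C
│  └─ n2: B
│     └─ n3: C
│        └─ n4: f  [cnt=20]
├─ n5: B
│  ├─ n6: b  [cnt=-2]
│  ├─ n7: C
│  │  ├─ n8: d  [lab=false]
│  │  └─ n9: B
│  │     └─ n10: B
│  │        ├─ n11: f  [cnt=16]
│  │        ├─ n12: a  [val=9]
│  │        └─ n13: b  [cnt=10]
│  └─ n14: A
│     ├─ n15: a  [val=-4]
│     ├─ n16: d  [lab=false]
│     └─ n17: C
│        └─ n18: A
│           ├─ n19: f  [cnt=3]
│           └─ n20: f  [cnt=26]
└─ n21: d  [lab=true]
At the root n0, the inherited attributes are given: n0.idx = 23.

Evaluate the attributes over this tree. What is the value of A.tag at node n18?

1. n0.idx = 23  [given at root]
2. n1.lab = "uw"  ["uw"]
3. n1.hot = 28  [S.idx + 5]
4. n2.acc = -2  [-2]
5. n3.lab = "mr"  ["mr"]
6. n3.hot = 3  [B.acc + 5]
7. n4.cnt = 20  [terminal]
8. n3.idx = "mrv"  [C.lab ++ "v"]
9. n3.lim = false  [f.cnt > 20]
10. n2.key = 27  [B.acc + 29]
11. n2.off = -6  [len(C.idx) - 9]
12. n2.val = -8  [-8]
13. n1.idx = "zuw"  ["z" ++ C.lab]
14. n1.lim = true  [C.hot == 28]
15. n5.acc = 4  [S.idx * 3 - 65]
16. n6.cnt = -2  [terminal]
17. n7.lab = "zx"  ["zx"]
18. n7.hot = -9  [b.cnt * -1 - 11]
19. n8.lab = false  [terminal]
20. n9.acc = 7  [7]
21. n10.acc = 26  [B₀.acc + 19]
22. n11.cnt = 16  [terminal]
23. n12.val = 9  [terminal]
24. n13.cnt = 10  [terminal]
25. n10.key = 22  [a.val + 13]
26. n10.off = -5  [a.val + B.acc - 40]
27. n10.val = 5  [f.cnt - 11]
28. n9.key = -1  [B₀.acc * 2 - 15]
29. n9.off = 12  [B₀.acc + B₁.off + 10]
30. n9.val = 11  [B₁.key + B₀.acc - 18]
31. n7.idx = "m"  [if d.lab then C.lab else "m"]
32. n7.lim = false  [d.lab == true]
33. n14.tag = "mr"  [C.idx ++ "r"]
34. n14.off = false  [C.lim == true]
35. n15.val = -4  [terminal]
36. n16.lab = false  [terminal]
37. n17.lab = "mru"  [A.tag ++ "u"]
38. n17.hot = 7  [7]
39. n18.tag = "mrun"  [C.lab ++ "n"]
40. n18.off = true  [C.hot > 6]
41. n19.cnt = 3  [terminal]
42. n20.cnt = 26  [terminal]
43. n18.wid = "pk"  ["pk"]
44. n17.idx = "pkmru"  [A.wid ++ C.lab]
45. n17.lim = false  [C.hot > 7]
46. n14.wid = "qmr"  ["q" ++ A.tag]
47. n5.key = 24  [len(A.wid) + 21]
48. n5.off = 25  [b.cnt + 27]
49. n5.val = -6  [-6]
50. n21.lab = true  [terminal]
51. n0.acc = true  [C.lim == true]
52. n0.hot = false  [B.off > 25]
53. n0.depth = "vk"  ["vk"]

"mrun"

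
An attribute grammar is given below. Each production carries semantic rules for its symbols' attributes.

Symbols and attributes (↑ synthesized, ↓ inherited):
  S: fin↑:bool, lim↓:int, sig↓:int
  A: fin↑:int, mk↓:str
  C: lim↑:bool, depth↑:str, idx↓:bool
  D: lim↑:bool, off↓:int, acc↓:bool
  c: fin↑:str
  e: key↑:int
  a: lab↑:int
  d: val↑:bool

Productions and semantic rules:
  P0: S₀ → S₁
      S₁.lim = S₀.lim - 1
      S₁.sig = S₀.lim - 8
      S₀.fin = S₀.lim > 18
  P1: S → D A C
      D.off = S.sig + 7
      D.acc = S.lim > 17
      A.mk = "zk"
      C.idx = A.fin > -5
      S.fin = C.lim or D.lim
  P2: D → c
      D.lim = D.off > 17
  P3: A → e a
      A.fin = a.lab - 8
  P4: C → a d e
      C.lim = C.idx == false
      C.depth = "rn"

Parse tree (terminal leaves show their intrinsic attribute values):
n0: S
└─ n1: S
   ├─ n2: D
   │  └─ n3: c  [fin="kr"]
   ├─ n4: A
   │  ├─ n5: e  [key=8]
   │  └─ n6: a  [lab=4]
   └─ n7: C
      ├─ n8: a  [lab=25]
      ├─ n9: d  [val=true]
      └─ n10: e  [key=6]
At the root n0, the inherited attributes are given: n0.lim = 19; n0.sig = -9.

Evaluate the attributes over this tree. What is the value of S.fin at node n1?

true

1. n0.lim = 19  [given at root]
2. n0.sig = -9  [given at root]
3. n1.lim = 18  [S₀.lim - 1]
4. n1.sig = 11  [S₀.lim - 8]
5. n2.off = 18  [S.sig + 7]
6. n2.acc = true  [S.lim > 17]
7. n3.fin = "kr"  [terminal]
8. n2.lim = true  [D.off > 17]
9. n4.mk = "zk"  ["zk"]
10. n5.key = 8  [terminal]
11. n6.lab = 4  [terminal]
12. n4.fin = -4  [a.lab - 8]
13. n7.idx = true  [A.fin > -5]
14. n8.lab = 25  [terminal]
15. n9.val = true  [terminal]
16. n10.key = 6  [terminal]
17. n7.lim = false  [C.idx == false]
18. n7.depth = "rn"  ["rn"]
19. n1.fin = true  [C.lim or D.lim]
20. n0.fin = true  [S₀.lim > 18]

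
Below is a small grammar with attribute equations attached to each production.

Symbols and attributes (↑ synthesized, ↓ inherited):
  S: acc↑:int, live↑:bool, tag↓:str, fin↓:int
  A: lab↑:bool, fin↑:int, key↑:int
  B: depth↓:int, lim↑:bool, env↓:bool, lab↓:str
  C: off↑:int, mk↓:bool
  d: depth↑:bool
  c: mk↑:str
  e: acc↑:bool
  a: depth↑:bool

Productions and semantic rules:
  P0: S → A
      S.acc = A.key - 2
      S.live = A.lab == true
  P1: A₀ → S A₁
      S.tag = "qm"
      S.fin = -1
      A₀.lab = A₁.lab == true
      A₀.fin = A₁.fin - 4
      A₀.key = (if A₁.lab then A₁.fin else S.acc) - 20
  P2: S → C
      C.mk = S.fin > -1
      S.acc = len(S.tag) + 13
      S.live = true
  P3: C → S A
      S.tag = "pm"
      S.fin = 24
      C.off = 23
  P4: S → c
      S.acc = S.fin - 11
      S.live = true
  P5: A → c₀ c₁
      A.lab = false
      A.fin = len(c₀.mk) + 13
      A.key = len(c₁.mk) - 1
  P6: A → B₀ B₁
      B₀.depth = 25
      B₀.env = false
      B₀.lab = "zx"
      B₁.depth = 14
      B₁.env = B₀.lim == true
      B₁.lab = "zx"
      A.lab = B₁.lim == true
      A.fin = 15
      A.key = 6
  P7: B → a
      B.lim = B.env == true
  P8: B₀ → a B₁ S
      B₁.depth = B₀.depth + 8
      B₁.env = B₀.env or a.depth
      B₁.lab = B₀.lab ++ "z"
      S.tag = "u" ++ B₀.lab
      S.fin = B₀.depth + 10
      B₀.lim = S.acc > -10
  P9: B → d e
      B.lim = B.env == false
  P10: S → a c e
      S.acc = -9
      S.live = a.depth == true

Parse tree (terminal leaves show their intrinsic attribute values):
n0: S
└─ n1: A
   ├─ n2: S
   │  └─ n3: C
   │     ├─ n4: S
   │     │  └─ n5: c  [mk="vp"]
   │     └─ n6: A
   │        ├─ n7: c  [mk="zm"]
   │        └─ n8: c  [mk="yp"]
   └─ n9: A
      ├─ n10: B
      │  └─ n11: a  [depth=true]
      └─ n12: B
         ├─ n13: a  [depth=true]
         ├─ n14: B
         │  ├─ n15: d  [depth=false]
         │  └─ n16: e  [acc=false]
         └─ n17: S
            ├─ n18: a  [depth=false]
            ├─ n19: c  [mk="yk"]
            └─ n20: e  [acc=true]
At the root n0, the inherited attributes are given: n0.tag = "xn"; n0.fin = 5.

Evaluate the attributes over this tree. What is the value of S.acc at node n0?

1. n0.tag = "xn"  [given at root]
2. n0.fin = 5  [given at root]
3. n2.tag = "qm"  ["qm"]
4. n2.fin = -1  [-1]
5. n3.mk = false  [S.fin > -1]
6. n4.tag = "pm"  ["pm"]
7. n4.fin = 24  [24]
8. n5.mk = "vp"  [terminal]
9. n4.acc = 13  [S.fin - 11]
10. n4.live = true  [true]
11. n7.mk = "zm"  [terminal]
12. n8.mk = "yp"  [terminal]
13. n6.lab = false  [false]
14. n6.fin = 15  [len(c₀.mk) + 13]
15. n6.key = 1  [len(c₁.mk) - 1]
16. n3.off = 23  [23]
17. n2.acc = 15  [len(S.tag) + 13]
18. n2.live = true  [true]
19. n10.depth = 25  [25]
20. n10.env = false  [false]
21. n10.lab = "zx"  ["zx"]
22. n11.depth = true  [terminal]
23. n10.lim = false  [B.env == true]
24. n12.depth = 14  [14]
25. n12.env = false  [B₀.lim == true]
26. n12.lab = "zx"  ["zx"]
27. n13.depth = true  [terminal]
28. n14.depth = 22  [B₀.depth + 8]
29. n14.env = true  [B₀.env or a.depth]
30. n14.lab = "zxz"  [B₀.lab ++ "z"]
31. n15.depth = false  [terminal]
32. n16.acc = false  [terminal]
33. n14.lim = false  [B.env == false]
34. n17.tag = "uzx"  ["u" ++ B₀.lab]
35. n17.fin = 24  [B₀.depth + 10]
36. n18.depth = false  [terminal]
37. n19.mk = "yk"  [terminal]
38. n20.acc = true  [terminal]
39. n17.acc = -9  [-9]
40. n17.live = false  [a.depth == true]
41. n12.lim = true  [S.acc > -10]
42. n9.lab = true  [B₁.lim == true]
43. n9.fin = 15  [15]
44. n9.key = 6  [6]
45. n1.lab = true  [A₁.lab == true]
46. n1.fin = 11  [A₁.fin - 4]
47. n1.key = -5  [(if A₁.lab then A₁.fin else S.acc) - 20]
48. n0.acc = -7  [A.key - 2]
49. n0.live = true  [A.lab == true]

-7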